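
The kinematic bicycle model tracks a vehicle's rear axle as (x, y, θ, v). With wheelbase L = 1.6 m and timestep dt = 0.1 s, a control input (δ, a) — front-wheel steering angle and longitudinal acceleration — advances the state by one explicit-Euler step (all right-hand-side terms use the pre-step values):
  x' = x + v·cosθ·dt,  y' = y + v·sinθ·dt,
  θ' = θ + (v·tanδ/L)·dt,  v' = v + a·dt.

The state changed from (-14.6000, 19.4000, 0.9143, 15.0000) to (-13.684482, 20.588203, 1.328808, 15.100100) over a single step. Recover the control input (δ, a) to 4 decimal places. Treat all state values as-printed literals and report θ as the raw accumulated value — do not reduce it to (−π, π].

δ = 0.4163, a = 1.0010

a = (v'−v)/dt = (0.100100)/0.1 = 1.0010
Δθ = θ'−θ = 0.414508;  (v·dt/L) = 15.0000·0.1/1.6 = 0.937500
tan δ = Δθ·L/(v·dt) = 0.442142  →  δ = 0.4163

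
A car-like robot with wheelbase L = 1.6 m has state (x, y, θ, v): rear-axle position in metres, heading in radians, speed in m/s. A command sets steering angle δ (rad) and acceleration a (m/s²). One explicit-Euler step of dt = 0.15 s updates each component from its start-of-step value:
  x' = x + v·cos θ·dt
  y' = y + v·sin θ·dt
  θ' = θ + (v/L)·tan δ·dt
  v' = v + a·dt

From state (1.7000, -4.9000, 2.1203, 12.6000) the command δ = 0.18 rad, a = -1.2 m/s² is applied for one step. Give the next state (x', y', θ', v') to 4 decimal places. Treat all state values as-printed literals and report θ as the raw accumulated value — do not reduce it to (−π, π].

(0.7129, -3.2882, 2.3353, 12.4200)

x' = 1.7000 + 12.6000·cos(2.1203)·0.15 = 0.7129
y' = -4.9000 + 12.6000·sin(2.1203)·0.15 = -3.2882
θ' = 2.1203 + (12.6000/1.6)·tan(0.18)·0.15 = 2.3353
v' = 12.6000 − 1.2000·0.15 = 12.4200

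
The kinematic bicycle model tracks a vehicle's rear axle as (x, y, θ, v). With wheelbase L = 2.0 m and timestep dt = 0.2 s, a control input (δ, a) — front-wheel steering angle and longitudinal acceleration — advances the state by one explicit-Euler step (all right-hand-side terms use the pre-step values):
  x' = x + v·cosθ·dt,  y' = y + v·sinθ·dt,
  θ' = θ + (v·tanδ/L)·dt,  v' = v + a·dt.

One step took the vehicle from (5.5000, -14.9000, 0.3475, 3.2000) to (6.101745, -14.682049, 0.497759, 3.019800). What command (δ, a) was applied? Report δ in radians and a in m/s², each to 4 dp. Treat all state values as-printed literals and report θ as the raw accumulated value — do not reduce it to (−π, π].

δ = 0.4390, a = -0.9010

a = (v'−v)/dt = (-0.180200)/0.2 = -0.9010
Δθ = θ'−θ = 0.150259;  (v·dt/L) = 3.2000·0.2/2.0 = 0.320000
tan δ = Δθ·L/(v·dt) = 0.469559  →  δ = 0.4390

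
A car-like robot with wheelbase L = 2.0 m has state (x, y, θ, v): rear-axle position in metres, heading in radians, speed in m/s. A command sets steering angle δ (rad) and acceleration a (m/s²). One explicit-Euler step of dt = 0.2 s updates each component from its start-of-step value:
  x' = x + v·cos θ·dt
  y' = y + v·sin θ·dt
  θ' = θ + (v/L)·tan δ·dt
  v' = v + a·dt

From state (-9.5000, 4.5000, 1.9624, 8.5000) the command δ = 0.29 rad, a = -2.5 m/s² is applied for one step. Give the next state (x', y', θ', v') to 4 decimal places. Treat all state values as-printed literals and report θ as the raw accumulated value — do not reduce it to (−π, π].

x' = -9.5000 + 8.5000·cos(1.9624)·0.2 = -10.1488
y' = 4.5000 + 8.5000·sin(1.9624)·0.2 = 6.0713
θ' = 1.9624 + (8.5000/2.0)·tan(0.29)·0.2 = 2.2161
v' = 8.5000 − 2.5000·0.2 = 8.0000

(-10.1488, 6.0713, 2.2161, 8.0000)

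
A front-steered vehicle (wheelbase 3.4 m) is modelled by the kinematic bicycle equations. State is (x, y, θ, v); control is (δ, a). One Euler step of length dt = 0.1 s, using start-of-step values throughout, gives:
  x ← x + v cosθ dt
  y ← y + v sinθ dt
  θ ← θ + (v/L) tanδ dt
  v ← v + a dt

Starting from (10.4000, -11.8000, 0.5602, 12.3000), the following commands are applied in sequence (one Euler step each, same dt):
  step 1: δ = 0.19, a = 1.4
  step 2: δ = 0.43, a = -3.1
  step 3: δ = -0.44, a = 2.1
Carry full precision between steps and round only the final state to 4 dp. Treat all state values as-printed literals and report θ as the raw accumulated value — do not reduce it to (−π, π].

(13.2946, -9.5457, 0.6296, 12.3400)

after step 1 (δ=0.19, a=1.4): (11.441993, -11.146433, 0.629775, 12.440000)
after step 2 (δ=0.43, a=-3.1): (12.447345, -10.413763, 0.797576, 12.130000)
after step 3 (δ=-0.44, a=2.1): (13.294557, -9.545661, 0.629618, 12.340000)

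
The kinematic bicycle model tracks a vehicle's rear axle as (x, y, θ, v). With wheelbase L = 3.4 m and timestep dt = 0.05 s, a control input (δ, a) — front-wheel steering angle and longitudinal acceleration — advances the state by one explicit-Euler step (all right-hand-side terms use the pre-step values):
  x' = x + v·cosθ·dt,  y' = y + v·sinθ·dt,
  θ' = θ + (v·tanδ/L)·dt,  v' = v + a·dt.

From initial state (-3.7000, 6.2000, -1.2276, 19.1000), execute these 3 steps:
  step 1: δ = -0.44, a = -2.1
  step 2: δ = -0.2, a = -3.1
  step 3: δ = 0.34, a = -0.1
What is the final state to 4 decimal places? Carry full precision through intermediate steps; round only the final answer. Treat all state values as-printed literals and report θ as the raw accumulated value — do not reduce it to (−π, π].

after step 1 (δ=-0.44, a=-2.1): (-3.378644, 5.300692, -1.359834, 18.995000)
after step 2 (δ=-0.2, a=-3.1): (-3.179765, 4.371998, -1.416459, 18.840000)
after step 3 (δ=0.34, a=-0.1): (-3.034955, 3.441195, -1.318453, 18.835000)

(-3.0350, 3.4412, -1.3185, 18.8350)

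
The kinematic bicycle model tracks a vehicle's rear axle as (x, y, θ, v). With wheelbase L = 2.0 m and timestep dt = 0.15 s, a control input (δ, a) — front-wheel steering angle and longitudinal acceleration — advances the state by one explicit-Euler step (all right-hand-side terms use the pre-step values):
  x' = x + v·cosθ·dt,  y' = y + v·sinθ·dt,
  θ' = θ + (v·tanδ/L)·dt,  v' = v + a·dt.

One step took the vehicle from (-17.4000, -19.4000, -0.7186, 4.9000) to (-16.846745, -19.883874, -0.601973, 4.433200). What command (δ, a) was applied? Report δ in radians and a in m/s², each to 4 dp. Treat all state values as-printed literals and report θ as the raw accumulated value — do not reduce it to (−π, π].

δ = 0.3073, a = -3.1120

a = (v'−v)/dt = (-0.466800)/0.15 = -3.1120
Δθ = θ'−θ = 0.116627;  (v·dt/L) = 4.9000·0.15/2.0 = 0.367500
tan δ = Δθ·L/(v·dt) = 0.317352  →  δ = 0.3073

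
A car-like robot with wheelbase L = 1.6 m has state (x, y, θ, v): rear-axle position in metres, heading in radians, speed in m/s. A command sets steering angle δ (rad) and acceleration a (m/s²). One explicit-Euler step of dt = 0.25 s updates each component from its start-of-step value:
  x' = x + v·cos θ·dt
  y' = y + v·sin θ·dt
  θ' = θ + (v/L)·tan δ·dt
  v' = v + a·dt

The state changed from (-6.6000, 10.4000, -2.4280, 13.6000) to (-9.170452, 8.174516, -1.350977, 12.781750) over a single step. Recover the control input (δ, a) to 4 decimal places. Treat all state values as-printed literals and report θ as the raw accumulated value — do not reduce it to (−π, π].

δ = 0.4691, a = -3.2730

a = (v'−v)/dt = (-0.818250)/0.25 = -3.2730
Δθ = θ'−θ = 1.077023;  (v·dt/L) = 13.6000·0.25/1.6 = 2.125000
tan δ = Δθ·L/(v·dt) = 0.506834  →  δ = 0.4691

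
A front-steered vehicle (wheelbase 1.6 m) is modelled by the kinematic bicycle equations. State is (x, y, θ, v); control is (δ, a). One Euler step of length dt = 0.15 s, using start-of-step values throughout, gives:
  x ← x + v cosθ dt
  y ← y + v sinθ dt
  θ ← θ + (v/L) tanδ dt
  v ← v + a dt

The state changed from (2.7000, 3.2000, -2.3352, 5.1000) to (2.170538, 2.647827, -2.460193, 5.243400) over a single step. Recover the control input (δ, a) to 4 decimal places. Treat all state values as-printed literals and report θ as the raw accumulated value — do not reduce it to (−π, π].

δ = -0.2557, a = 0.9560

a = (v'−v)/dt = (0.143400)/0.15 = 0.9560
Δθ = θ'−θ = -0.124993;  (v·dt/L) = 5.1000·0.15/1.6 = 0.478125
tan δ = Δθ·L/(v·dt) = -0.261423  →  δ = -0.2557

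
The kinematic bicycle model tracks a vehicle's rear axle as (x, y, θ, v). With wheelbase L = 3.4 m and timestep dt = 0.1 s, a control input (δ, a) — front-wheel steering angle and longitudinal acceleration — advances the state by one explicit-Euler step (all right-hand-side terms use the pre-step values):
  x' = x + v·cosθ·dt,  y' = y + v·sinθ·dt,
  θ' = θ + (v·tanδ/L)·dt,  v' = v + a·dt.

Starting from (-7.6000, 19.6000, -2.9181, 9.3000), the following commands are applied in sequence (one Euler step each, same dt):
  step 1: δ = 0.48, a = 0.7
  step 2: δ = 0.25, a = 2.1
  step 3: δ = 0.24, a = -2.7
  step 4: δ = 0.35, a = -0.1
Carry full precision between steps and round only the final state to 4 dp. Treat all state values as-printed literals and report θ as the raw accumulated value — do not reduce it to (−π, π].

after step 1 (δ=0.48, a=0.7): (-8.506870, 19.393878, -2.775698, 9.370000)
after step 2 (δ=0.25, a=2.1): (-9.381845, 19.058633, -2.705328, 9.580000)
after step 3 (δ=0.24, a=-2.7): (-10.250115, 18.653824, -2.636376, 9.310000)
after step 4 (δ=0.35, a=-0.1): (-11.064805, 18.203223, -2.536422, 9.300000)

(-11.0648, 18.2032, -2.5364, 9.3000)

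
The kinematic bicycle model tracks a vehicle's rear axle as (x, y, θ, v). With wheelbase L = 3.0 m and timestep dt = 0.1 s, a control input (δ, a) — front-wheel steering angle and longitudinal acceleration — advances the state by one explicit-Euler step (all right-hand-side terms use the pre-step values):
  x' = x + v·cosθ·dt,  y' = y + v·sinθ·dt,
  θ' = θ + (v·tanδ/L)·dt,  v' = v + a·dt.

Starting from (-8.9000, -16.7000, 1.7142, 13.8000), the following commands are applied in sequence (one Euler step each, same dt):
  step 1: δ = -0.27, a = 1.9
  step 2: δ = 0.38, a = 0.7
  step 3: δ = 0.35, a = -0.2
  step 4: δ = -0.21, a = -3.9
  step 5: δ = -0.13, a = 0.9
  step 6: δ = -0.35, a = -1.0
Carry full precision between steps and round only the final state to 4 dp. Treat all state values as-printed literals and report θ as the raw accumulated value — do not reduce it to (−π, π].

(-10.5755, -8.5940, 1.6178, 13.6400)

after step 1 (δ=-0.27, a=1.9): (-9.097219, -15.334165, 1.586891, 13.990000)
after step 2 (δ=0.38, a=0.7): (-9.119735, -13.935346, 1.773151, 14.060000)
after step 3 (δ=0.35, a=-0.2): (-9.402308, -12.558034, 1.944227, 14.040000)
after step 4 (δ=-0.21, a=-3.9): (-9.914504, -11.250796, 1.844477, 13.650000)
after step 5 (δ=-0.13, a=0.9): (-10.283432, -9.936598, 1.784991, 13.740000)
after step 6 (δ=-0.35, a=-1.0): (-10.575491, -8.593997, 1.617808, 13.640000)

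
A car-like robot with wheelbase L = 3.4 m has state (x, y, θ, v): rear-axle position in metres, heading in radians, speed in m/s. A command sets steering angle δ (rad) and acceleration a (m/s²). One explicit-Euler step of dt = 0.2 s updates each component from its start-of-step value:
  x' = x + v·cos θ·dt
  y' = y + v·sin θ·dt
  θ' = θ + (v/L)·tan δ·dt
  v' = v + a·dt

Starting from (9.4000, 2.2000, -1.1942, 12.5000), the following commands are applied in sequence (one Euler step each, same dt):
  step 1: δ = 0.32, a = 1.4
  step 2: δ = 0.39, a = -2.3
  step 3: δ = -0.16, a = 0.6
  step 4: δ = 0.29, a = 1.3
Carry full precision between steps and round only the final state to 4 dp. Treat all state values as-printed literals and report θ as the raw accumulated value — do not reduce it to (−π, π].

after step 1 (δ=0.32, a=1.4): (10.319394, -0.124804, -0.950531, 12.780000)
after step 2 (δ=0.39, a=-2.3): (11.805071, -2.204684, -0.641515, 12.320000)
after step 3 (δ=-0.16, a=0.6): (13.779203, -3.679166, -0.758467, 12.440000)
after step 4 (δ=0.29, a=1.3): (15.585220, -5.390436, -0.540099, 12.700000)

(15.5852, -5.3904, -0.5401, 12.7000)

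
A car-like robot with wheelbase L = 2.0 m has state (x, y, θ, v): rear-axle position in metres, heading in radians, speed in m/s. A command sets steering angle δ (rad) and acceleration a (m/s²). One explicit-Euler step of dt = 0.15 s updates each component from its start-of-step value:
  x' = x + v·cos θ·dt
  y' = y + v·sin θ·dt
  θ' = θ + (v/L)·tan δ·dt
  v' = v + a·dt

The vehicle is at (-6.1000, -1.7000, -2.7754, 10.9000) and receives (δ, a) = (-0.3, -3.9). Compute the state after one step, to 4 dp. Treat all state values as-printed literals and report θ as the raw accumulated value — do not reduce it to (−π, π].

(-7.6266, -2.2854, -3.0283, 10.3150)

x' = -6.1000 + 10.9000·cos(-2.7754)·0.15 = -7.6266
y' = -1.7000 + 10.9000·sin(-2.7754)·0.15 = -2.2854
θ' = -2.7754 + (10.9000/2.0)·tan(-0.3)·0.15 = -3.0283
v' = 10.9000 − 3.9000·0.15 = 10.3150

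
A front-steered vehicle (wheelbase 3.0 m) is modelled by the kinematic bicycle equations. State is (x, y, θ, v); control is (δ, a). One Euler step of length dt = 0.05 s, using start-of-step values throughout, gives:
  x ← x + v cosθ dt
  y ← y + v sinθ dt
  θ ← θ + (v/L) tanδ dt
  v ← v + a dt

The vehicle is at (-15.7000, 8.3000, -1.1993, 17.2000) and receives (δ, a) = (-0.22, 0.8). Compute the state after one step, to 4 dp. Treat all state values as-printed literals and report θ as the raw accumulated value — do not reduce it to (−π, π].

x' = -15.7000 + 17.2000·cos(-1.1993)·0.05 = -15.3878
y' = 8.3000 + 17.2000·sin(-1.1993)·0.05 = 7.4987
θ' = -1.1993 + (17.2000/3.0)·tan(-0.22)·0.05 = -1.2634
v' = 17.2000 + 0.8000·0.05 = 17.2400

(-15.3878, 7.4987, -1.2634, 17.2400)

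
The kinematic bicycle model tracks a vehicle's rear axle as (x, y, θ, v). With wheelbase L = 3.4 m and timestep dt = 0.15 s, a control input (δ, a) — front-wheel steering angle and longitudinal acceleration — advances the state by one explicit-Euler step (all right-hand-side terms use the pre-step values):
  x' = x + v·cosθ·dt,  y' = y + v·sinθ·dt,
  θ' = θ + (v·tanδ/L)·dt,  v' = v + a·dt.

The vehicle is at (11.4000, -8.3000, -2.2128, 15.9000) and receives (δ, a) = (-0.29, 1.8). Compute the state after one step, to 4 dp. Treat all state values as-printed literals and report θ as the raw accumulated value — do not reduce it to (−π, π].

x' = 11.4000 + 15.9000·cos(-2.2128)·0.15 = 9.9719
y' = -8.3000 + 15.9000·sin(-2.2128)·0.15 = -10.2101
θ' = -2.2128 + (15.9000/3.4)·tan(-0.29)·0.15 = -2.4221
v' = 15.9000 + 1.8000·0.15 = 16.1700

(9.9719, -10.2101, -2.4221, 16.1700)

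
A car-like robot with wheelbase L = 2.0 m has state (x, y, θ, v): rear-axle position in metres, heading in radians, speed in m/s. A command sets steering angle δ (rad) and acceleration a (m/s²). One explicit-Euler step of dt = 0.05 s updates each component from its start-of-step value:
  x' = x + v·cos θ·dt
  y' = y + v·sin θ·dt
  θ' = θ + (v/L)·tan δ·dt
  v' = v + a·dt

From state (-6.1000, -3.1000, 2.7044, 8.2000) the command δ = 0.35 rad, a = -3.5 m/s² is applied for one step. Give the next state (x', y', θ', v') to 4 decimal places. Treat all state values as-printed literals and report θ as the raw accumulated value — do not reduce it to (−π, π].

(-6.4714, -2.9264, 2.7792, 8.0250)

x' = -6.1000 + 8.2000·cos(2.7044)·0.05 = -6.4714
y' = -3.1000 + 8.2000·sin(2.7044)·0.05 = -2.9264
θ' = 2.7044 + (8.2000/2.0)·tan(0.35)·0.05 = 2.7792
v' = 8.2000 − 3.5000·0.05 = 8.0250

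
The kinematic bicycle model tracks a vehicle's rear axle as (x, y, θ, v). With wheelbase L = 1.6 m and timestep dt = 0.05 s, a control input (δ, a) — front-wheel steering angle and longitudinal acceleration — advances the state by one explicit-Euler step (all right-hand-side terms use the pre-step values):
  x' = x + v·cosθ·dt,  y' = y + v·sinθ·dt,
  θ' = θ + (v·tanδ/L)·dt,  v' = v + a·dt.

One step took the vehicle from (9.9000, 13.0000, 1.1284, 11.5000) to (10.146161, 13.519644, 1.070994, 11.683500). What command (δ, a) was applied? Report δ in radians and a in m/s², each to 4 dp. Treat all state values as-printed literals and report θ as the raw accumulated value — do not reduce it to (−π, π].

δ = -0.1584, a = 3.6700

a = (v'−v)/dt = (0.183500)/0.05 = 3.6700
Δθ = θ'−θ = -0.057406;  (v·dt/L) = 11.5000·0.05/1.6 = 0.359375
tan δ = Δθ·L/(v·dt) = -0.159738  →  δ = -0.1584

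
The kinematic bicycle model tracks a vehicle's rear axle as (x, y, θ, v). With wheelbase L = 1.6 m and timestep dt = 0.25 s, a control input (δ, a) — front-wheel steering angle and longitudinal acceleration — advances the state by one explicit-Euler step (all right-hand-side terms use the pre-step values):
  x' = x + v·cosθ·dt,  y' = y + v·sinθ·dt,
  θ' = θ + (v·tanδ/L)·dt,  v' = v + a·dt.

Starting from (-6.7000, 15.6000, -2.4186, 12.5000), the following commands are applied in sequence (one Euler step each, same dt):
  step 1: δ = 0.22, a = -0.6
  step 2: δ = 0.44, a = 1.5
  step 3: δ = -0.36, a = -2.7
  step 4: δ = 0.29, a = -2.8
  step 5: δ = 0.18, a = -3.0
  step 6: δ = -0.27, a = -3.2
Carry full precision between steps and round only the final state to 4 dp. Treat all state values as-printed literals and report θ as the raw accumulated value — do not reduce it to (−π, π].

after step 1 (δ=0.22, a=-0.6): (-9.043216, 13.532401, -1.981843, 12.350000)
after step 2 (δ=0.44, a=1.5): (-10.276886, 10.702081, -1.073384, 12.725000)
after step 3 (δ=-0.36, a=-2.7): (-8.758943, 7.906334, -1.821779, 12.050000)
after step 4 (δ=0.29, a=-2.8): (-9.507115, 4.988219, -1.259923, 11.350000)
after step 5 (δ=0.18, a=-3.0): (-8.639152, 2.286729, -0.937212, 10.600000)
after step 6 (δ=-0.27, a=-3.2): (-7.070253, 0.151066, -1.395593, 9.800000)

(-7.0703, 0.1511, -1.3956, 9.8000)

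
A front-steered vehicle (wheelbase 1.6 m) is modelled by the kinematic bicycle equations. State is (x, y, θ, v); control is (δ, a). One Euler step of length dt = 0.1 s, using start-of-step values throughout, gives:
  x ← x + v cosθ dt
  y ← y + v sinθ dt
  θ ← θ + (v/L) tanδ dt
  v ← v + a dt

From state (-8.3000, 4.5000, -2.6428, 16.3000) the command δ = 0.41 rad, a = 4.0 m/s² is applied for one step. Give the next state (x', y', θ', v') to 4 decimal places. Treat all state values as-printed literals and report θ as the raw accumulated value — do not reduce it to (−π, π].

x' = -8.3000 + 16.3000·cos(-2.6428)·0.1 = -9.7314
y' = 4.5000 + 16.3000·sin(-2.6428)·0.1 = 3.7203
θ' = -2.6428 + (16.3000/1.6)·tan(0.41)·0.1 = -2.2000
v' = 16.3000 + 4.0000·0.1 = 16.7000

(-9.7314, 3.7203, -2.2000, 16.7000)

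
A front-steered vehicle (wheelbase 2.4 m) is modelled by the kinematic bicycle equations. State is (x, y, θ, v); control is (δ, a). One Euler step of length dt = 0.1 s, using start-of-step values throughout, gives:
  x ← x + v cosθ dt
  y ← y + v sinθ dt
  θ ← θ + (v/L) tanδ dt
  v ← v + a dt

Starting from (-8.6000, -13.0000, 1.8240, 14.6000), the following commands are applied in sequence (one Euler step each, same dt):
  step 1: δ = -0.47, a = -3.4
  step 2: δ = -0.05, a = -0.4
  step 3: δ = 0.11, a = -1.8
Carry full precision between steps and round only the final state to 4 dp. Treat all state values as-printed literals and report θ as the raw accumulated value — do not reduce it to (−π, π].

after step 1 (δ=-0.47, a=-3.4): (-8.965740, -11.586552, 1.514987, 14.260000)
after step 2 (δ=-0.05, a=-0.4): (-8.886198, -10.162772, 1.485254, 14.220000)
after step 3 (δ=0.11, a=-1.8): (-8.764705, -8.745972, 1.550693, 14.040000)

(-8.7647, -8.7460, 1.5507, 14.0400)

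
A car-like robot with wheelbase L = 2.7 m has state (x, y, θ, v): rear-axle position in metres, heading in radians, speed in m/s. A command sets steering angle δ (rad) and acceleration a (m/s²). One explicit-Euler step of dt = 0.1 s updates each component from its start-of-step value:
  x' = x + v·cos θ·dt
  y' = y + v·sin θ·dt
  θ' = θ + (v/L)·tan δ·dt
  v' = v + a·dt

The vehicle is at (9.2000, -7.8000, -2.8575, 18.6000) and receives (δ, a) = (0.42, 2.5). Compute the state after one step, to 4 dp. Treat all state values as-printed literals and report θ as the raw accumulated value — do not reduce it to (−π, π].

x' = 9.2000 + 18.6000·cos(-2.8575)·0.1 = 7.4146
y' = -7.8000 + 18.6000·sin(-2.8575)·0.1 = -8.3213
θ' = -2.8575 + (18.6000/2.7)·tan(0.42)·0.1 = -2.5499
v' = 18.6000 + 2.5000·0.1 = 18.8500

(7.4146, -8.3213, -2.5499, 18.8500)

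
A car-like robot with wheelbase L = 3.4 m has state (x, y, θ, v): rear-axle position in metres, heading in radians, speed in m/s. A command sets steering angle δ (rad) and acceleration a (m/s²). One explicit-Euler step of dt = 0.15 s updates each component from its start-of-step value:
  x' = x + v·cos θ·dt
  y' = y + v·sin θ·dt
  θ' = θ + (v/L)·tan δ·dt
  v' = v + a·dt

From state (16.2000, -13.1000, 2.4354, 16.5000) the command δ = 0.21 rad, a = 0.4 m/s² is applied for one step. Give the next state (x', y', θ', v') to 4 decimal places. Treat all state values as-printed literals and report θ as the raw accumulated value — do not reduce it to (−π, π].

(14.3169, -11.4939, 2.5906, 16.5600)

x' = 16.2000 + 16.5000·cos(2.4354)·0.15 = 14.3169
y' = -13.1000 + 16.5000·sin(2.4354)·0.15 = -11.4939
θ' = 2.4354 + (16.5000/3.4)·tan(0.21)·0.15 = 2.5906
v' = 16.5000 + 0.4000·0.15 = 16.5600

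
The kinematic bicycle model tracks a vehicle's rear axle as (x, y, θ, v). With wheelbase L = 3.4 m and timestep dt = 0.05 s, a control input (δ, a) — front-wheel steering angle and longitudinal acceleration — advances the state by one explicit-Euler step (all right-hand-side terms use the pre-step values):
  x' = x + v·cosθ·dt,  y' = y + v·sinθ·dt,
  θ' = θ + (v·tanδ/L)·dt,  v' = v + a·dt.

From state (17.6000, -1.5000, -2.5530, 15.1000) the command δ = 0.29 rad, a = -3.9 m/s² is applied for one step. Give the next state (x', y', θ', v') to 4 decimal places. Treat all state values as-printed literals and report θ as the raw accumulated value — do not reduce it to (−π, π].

(16.9720, -1.9192, -2.4867, 14.9050)

x' = 17.6000 + 15.1000·cos(-2.5530)·0.05 = 16.9720
y' = -1.5000 + 15.1000·sin(-2.5530)·0.05 = -1.9192
θ' = -2.5530 + (15.1000/3.4)·tan(0.29)·0.05 = -2.4867
v' = 15.1000 − 3.9000·0.05 = 14.9050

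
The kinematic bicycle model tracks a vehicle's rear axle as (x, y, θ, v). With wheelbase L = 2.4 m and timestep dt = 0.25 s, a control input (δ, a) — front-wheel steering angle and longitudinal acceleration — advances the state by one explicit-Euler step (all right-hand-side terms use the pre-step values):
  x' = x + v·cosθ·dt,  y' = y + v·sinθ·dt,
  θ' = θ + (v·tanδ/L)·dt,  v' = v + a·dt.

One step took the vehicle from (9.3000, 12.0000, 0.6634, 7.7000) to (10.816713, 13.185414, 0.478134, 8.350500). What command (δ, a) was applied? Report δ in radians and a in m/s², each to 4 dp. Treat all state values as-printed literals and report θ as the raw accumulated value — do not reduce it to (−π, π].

a = (v'−v)/dt = (0.650500)/0.25 = 2.6020
Δθ = θ'−θ = -0.185266;  (v·dt/L) = 7.7000·0.25/2.4 = 0.802083
tan δ = Δθ·L/(v·dt) = -0.230981  →  δ = -0.2270

δ = -0.2270, a = 2.6020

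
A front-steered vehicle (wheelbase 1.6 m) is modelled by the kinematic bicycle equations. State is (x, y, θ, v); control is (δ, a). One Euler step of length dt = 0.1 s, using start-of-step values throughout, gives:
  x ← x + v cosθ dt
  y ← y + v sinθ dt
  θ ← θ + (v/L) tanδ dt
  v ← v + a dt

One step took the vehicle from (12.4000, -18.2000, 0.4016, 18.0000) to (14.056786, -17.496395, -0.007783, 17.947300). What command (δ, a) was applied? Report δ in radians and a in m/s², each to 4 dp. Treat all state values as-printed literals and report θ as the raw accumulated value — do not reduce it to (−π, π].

δ = -0.3490, a = -0.5270

a = (v'−v)/dt = (-0.052700)/0.1 = -0.5270
Δθ = θ'−θ = -0.409383;  (v·dt/L) = 18.0000·0.1/1.6 = 1.125000
tan δ = Δθ·L/(v·dt) = -0.363896  →  δ = -0.3490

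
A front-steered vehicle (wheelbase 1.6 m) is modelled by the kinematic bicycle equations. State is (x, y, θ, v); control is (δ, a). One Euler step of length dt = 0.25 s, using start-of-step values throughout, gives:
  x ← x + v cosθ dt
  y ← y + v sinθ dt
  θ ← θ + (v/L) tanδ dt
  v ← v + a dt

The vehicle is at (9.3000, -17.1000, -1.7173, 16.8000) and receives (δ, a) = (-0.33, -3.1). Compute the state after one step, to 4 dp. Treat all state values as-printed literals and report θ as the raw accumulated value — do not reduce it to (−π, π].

(8.6869, -21.2550, -2.6164, 16.0250)

x' = 9.3000 + 16.8000·cos(-1.7173)·0.25 = 8.6869
y' = -17.1000 + 16.8000·sin(-1.7173)·0.25 = -21.2550
θ' = -1.7173 + (16.8000/1.6)·tan(-0.33)·0.25 = -2.6164
v' = 16.8000 − 3.1000·0.25 = 16.0250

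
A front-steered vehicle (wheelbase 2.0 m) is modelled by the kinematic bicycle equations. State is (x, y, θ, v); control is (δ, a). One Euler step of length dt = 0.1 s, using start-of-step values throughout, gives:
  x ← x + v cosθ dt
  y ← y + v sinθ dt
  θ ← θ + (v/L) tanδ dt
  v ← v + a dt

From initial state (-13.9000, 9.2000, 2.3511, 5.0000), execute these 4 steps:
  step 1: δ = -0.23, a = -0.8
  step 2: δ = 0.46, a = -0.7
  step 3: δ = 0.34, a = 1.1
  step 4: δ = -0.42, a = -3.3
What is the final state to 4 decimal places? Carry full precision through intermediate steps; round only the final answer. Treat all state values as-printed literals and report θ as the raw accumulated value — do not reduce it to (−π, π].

(-15.3366, 10.5438, 2.3895, 4.6300)

after step 1 (δ=-0.23, a=-0.8): (-14.251748, 9.555350, 2.292564, 4.920000)
after step 2 (δ=0.46, a=-0.7): (-14.576818, 9.924664, 2.414445, 4.850000)
after step 3 (δ=0.34, a=1.1): (-14.939149, 10.247064, 2.500226, 4.960000)
after step 4 (δ=-0.42, a=-3.3): (-15.336583, 10.543817, 2.389476, 4.630000)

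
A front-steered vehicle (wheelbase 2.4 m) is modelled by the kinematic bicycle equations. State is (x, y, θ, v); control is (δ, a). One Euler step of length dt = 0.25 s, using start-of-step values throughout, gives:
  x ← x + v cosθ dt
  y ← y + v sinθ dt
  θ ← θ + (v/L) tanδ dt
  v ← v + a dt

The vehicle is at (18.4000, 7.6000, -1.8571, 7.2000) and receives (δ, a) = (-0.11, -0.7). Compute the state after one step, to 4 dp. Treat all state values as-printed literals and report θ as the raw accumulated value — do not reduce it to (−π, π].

(17.8917, 5.8733, -1.9399, 7.0250)

x' = 18.4000 + 7.2000·cos(-1.8571)·0.25 = 17.8917
y' = 7.6000 + 7.2000·sin(-1.8571)·0.25 = 5.8733
θ' = -1.8571 + (7.2000/2.4)·tan(-0.11)·0.25 = -1.9399
v' = 7.2000 − 0.7000·0.25 = 7.0250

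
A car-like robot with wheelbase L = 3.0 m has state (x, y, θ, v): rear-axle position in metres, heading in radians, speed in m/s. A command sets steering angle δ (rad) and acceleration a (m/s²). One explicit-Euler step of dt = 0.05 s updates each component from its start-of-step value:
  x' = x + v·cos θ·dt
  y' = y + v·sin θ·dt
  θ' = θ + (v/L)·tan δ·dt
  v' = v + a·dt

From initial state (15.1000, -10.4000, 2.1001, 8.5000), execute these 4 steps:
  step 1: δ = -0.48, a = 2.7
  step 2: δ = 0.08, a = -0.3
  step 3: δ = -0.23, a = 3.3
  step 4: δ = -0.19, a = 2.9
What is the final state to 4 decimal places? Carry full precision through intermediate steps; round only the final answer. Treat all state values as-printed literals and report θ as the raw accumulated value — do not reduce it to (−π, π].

(14.3169, -8.8620, 1.9761, 8.9300)

after step 1 (δ=-0.48, a=2.7): (14.885404, -10.033157, 2.026347, 8.635000)
after step 2 (δ=0.08, a=-0.3): (14.695452, -9.645438, 2.037885, 8.620000)
after step 3 (δ=-0.23, a=3.3): (14.501378, -9.260605, 2.004246, 8.785000)
after step 4 (δ=-0.19, a=2.9): (14.316891, -8.861976, 1.976087, 8.930000)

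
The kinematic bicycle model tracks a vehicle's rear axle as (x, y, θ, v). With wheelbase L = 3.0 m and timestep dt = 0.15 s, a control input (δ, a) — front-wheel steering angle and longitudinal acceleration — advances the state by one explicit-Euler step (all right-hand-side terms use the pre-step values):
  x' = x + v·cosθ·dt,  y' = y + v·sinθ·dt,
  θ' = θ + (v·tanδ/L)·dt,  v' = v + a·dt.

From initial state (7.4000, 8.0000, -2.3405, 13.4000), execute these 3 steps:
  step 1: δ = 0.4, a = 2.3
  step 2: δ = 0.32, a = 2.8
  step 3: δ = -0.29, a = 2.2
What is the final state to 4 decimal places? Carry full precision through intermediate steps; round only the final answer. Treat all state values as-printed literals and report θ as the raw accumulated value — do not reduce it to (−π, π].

(4.4938, 2.6799, -2.0408, 14.4950)

after step 1 (δ=0.4, a=2.3): (6.001196, 6.556585, -2.057229, 13.745000)
after step 2 (δ=0.32, a=2.8): (5.037379, 4.733985, -1.829481, 14.165000)
after step 3 (δ=-0.29, a=2.2): (4.493848, 2.679931, -2.040832, 14.495000)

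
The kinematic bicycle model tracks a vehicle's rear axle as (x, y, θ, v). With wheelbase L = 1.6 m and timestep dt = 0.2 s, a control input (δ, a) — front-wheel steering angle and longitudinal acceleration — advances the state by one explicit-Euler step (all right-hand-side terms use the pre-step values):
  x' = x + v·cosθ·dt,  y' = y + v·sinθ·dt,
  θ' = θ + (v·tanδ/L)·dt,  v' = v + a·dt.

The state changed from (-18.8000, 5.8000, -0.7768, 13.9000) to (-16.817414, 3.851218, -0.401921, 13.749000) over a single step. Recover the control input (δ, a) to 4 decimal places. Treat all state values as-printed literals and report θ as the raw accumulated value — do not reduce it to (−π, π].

a = (v'−v)/dt = (-0.151000)/0.2 = -0.7550
Δθ = θ'−θ = 0.374879;  (v·dt/L) = 13.9000·0.2/1.6 = 1.737500
tan δ = Δθ·L/(v·dt) = 0.215758  →  δ = 0.2125

δ = 0.2125, a = -0.7550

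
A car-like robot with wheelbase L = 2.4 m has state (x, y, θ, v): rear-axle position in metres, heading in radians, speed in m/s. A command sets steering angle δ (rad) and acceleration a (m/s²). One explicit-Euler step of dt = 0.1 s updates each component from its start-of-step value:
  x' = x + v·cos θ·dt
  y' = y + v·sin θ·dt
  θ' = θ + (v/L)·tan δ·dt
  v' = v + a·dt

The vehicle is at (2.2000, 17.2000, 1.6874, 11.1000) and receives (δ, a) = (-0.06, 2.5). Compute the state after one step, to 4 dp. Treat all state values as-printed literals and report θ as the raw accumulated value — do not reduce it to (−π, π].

x' = 2.2000 + 11.1000·cos(1.6874)·0.1 = 2.0709
y' = 17.2000 + 11.1000·sin(1.6874)·0.1 = 18.3025
θ' = 1.6874 + (11.1000/2.4)·tan(-0.06)·0.1 = 1.6596
v' = 11.1000 + 2.5000·0.1 = 11.3500

(2.0709, 18.3025, 1.6596, 11.3500)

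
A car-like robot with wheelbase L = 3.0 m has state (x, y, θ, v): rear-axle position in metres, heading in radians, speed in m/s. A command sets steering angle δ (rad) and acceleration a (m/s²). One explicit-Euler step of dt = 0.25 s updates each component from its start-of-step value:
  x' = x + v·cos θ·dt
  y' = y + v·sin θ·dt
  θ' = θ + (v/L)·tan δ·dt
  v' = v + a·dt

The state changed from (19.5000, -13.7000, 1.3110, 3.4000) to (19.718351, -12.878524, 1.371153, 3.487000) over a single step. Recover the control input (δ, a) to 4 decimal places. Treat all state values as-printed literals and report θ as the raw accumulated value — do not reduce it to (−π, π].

δ = 0.2092, a = 0.3480

a = (v'−v)/dt = (0.087000)/0.25 = 0.3480
Δθ = θ'−θ = 0.060153;  (v·dt/L) = 3.4000·0.25/3.0 = 0.283333
tan δ = Δθ·L/(v·dt) = 0.212305  →  δ = 0.2092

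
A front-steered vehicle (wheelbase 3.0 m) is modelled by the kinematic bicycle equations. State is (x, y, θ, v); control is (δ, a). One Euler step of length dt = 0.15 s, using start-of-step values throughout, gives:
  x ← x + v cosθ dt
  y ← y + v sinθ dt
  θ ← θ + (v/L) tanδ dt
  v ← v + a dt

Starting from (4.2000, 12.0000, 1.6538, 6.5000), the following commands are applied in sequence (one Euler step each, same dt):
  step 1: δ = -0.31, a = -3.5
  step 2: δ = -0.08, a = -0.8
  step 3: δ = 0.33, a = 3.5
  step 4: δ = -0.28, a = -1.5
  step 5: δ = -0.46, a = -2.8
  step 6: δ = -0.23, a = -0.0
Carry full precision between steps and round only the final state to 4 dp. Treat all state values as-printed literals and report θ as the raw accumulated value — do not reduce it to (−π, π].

after step 1 (δ=-0.31, a=-3.5): (4.119164, 12.971643, 1.549694, 5.975000)
after step 2 (δ=-0.08, a=-0.8): (4.138076, 13.867694, 1.525742, 5.855000)
after step 3 (δ=0.33, a=3.5): (4.177631, 14.745052, 1.626017, 6.380000)
after step 4 (δ=-0.28, a=-1.5): (4.124813, 15.700594, 1.534287, 6.155000)
after step 5 (δ=-0.46, a=-2.8): (4.158512, 16.623229, 1.381812, 5.735000)
after step 6 (δ=-0.23, a=-0.0): (4.320120, 17.468162, 1.314672, 5.735000)

(4.3201, 17.4682, 1.3147, 5.7350)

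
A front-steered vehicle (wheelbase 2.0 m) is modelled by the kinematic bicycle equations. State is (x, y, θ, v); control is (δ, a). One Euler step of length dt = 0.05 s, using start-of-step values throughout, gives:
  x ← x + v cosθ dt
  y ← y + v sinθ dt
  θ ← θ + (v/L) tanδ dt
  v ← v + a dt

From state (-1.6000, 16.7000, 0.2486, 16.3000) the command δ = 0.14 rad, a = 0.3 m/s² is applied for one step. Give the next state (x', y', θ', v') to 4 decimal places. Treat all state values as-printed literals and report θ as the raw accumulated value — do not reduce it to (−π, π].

(-0.8101, 16.9005, 0.3060, 16.3150)

x' = -1.6000 + 16.3000·cos(0.2486)·0.05 = -0.8101
y' = 16.7000 + 16.3000·sin(0.2486)·0.05 = 16.9005
θ' = 0.2486 + (16.3000/2.0)·tan(0.14)·0.05 = 0.3060
v' = 16.3000 + 0.3000·0.05 = 16.3150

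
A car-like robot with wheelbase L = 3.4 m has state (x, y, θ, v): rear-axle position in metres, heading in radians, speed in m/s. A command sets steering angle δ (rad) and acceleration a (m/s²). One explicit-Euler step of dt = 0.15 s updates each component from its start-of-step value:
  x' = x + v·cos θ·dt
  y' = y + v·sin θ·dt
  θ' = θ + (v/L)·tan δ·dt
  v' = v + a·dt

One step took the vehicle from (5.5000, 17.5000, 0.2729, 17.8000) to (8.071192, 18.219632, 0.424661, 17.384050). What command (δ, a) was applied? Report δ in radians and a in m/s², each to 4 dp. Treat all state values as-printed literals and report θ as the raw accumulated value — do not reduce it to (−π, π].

δ = 0.1909, a = -2.7730

a = (v'−v)/dt = (-0.415950)/0.15 = -2.7730
Δθ = θ'−θ = 0.151761;  (v·dt/L) = 17.8000·0.15/3.4 = 0.785294
tan δ = Δθ·L/(v·dt) = 0.193254  →  δ = 0.1909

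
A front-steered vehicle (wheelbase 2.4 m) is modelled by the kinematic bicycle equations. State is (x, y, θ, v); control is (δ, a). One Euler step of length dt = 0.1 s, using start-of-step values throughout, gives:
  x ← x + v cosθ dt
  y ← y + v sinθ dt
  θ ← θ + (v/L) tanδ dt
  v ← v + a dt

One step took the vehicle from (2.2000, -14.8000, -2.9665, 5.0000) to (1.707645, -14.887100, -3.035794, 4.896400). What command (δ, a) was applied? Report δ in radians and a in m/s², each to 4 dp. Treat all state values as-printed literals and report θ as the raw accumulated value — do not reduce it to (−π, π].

a = (v'−v)/dt = (-0.103600)/0.1 = -1.0360
Δθ = θ'−θ = -0.069294;  (v·dt/L) = 5.0000·0.1/2.4 = 0.208333
tan δ = Δθ·L/(v·dt) = -0.332611  →  δ = -0.3211

δ = -0.3211, a = -1.0360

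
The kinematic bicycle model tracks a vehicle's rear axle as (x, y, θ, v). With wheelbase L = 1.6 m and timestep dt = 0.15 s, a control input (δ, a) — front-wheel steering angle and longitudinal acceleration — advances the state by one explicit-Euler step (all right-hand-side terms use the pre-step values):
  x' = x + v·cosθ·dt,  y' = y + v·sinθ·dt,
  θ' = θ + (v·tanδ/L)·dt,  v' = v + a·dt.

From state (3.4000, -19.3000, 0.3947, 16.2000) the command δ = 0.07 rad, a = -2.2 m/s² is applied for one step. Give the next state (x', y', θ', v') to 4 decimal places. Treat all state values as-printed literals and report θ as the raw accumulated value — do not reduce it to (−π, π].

(5.6432, -18.3656, 0.5012, 15.8700)

x' = 3.4000 + 16.2000·cos(0.3947)·0.15 = 5.6432
y' = -19.3000 + 16.2000·sin(0.3947)·0.15 = -18.3656
θ' = 0.3947 + (16.2000/1.6)·tan(0.07)·0.15 = 0.5012
v' = 16.2000 − 2.2000·0.15 = 15.8700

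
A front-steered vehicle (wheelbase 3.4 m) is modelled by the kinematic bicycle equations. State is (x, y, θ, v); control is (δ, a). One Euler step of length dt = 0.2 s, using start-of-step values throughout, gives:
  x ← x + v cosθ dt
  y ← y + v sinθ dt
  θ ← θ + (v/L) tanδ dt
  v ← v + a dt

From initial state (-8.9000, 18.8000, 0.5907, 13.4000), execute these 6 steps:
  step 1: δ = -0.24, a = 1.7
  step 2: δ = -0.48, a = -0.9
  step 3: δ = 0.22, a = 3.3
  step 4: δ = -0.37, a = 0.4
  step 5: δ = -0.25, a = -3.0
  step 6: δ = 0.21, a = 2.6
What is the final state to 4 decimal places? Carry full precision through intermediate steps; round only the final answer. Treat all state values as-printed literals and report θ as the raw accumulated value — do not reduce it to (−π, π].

after step 1 (δ=-0.24, a=1.7): (-6.674123, 20.292606, 0.397806, 13.740000)
after step 2 (δ=-0.48, a=-0.9): (-4.140706, 21.357171, -0.022970, 13.560000)
after step 3 (δ=0.22, a=3.3): (-1.429421, 21.294881, 0.155399, 14.220000)
after step 4 (δ=-0.37, a=0.4): (1.380308, 21.735059, -0.169037, 14.300000)
after step 5 (δ=-0.25, a=-3.0): (4.199545, 21.253912, -0.383825, 13.700000)
after step 6 (δ=0.21, a=2.6): (6.740181, 20.227865, -0.212057, 14.220000)

(6.7402, 20.2279, -0.2121, 14.2200)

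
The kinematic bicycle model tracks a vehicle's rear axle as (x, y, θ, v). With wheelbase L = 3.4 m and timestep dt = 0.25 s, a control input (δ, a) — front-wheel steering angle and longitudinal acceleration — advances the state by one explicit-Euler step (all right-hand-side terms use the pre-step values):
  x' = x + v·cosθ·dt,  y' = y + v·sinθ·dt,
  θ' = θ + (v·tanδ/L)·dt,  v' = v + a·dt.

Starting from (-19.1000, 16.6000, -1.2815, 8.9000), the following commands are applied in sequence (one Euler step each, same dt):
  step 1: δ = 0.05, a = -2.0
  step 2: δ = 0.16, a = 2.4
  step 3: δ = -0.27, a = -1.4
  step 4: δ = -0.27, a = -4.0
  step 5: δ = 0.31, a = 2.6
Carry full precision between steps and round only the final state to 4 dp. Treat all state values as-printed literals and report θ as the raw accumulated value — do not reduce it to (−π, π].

(-16.2490, 6.4125, -1.3281, 8.3000)

after step 1 (δ=0.05, a=-2.0): (-18.465257, 14.467460, -1.248752, 8.400000)
after step 2 (δ=0.16, a=2.4): (-17.800593, 12.475420, -1.149077, 9.000000)
after step 3 (δ=-0.27, a=-1.4): (-16.879601, 10.422551, -1.332225, 8.650000)
after step 4 (δ=-0.27, a=-4.0): (-16.368571, 8.321300, -1.508252, 7.650000)
after step 5 (δ=0.31, a=2.6): (-16.249032, 6.412540, -1.328067, 8.300000)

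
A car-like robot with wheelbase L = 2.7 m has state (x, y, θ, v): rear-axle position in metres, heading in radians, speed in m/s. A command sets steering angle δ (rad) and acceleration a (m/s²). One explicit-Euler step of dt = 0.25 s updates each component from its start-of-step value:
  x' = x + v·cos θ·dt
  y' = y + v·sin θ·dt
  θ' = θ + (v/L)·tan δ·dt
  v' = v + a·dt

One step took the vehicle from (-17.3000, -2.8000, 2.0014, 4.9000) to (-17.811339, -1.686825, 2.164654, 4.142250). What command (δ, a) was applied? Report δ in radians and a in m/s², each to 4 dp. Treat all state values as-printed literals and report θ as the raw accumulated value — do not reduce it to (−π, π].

δ = 0.3454, a = -3.0310

a = (v'−v)/dt = (-0.757750)/0.25 = -3.0310
Δθ = θ'−θ = 0.163254;  (v·dt/L) = 4.9000·0.25/2.7 = 0.453704
tan δ = Δθ·L/(v·dt) = 0.359825  →  δ = 0.3454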